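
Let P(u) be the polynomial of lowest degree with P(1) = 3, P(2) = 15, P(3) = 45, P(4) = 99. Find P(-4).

Evaluate each Lagrange basis at u = -4:
L_0(-4) = (-6)·(-7)·(-8)/[(-1)·(-2)·(-3)] = 56
L_1(-4) = (-5)·(-7)·(-8)/[(1)·(-1)·(-2)] = -140
L_2(-4) = (-5)·(-6)·(-8)/[(2)·(1)·(-1)] = 120
L_3(-4) = (-5)·(-6)·(-7)/[(3)·(2)·(1)] = -35
Sum: 3·(56) + 15·(-140) + 45·(120) + 99·(-35) = 3

3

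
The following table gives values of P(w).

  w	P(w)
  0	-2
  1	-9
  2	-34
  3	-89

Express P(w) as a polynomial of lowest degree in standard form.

P(w) = -2w^3 - 3w^2 - 2w - 2

Build the Lagrange basis polynomials:
L_0(w) = (w - 1)(w - 2)(w - 3) / [-6] = -(1/6)w^3 + w^2 - (11/6)w + 1
L_1(w) = w(w - 2)(w - 3) / [2] = (1/2)w^3 - (5/2)w^2 + 3w
L_2(w) = w(w - 1)(w - 3) / [-2] = -(1/2)w^3 + 2w^2 - (3/2)w
L_3(w) = w(w - 1)(w - 2) / [6] = (1/6)w^3 - (1/2)w^2 + (1/3)w
P(w) = (-2)·L_0 + (-9)·L_1 + (-34)·L_2 + (-89)·L_3
  (-2)·L_0(w) = (1/3)w^3 - 2w^2 + (11/3)w - 2
  (-9)·L_1(w) = -(9/2)w^3 + (45/2)w^2 - 27w
  (-34)·L_2(w) = 17w^3 - 68w^2 + 51w
  (-89)·L_3(w) = -(89/6)w^3 + (89/2)w^2 - (89/3)w
Adding term by term: -2w^3 - 3w^2 - 2w - 2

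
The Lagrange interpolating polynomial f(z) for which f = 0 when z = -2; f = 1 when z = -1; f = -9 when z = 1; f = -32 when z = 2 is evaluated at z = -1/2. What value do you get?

Evaluate each Lagrange basis at z = -1/2:
L_0(-1/2) = (1/2)·(-3/2)·(-5/2)/[(-1)·(-3)·(-4)] = -5/32
L_1(-1/2) = (3/2)·(-3/2)·(-5/2)/[(1)·(-2)·(-3)] = 15/16
L_2(-1/2) = (3/2)·(1/2)·(-5/2)/[(3)·(2)·(-1)] = 5/16
L_3(-1/2) = (3/2)·(1/2)·(-3/2)/[(4)·(3)·(1)] = -3/32
Sum: 0 + 1·(15/16) + (-9)·(5/16) + (-32)·(-3/32) = 9/8

9/8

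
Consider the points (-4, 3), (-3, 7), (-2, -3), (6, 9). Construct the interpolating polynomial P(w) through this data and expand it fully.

P(w) = (149/180)w^3 + (9/20)w^2 - (2113/90)w - 677/15

Build the Lagrange basis polynomials:
L_0(w) = (w + 3)(w + 2)(w - 6) / [-20] = -(1/20)w^3 + (1/20)w^2 + (6/5)w + 9/5
L_1(w) = (w + 4)(w + 2)(w - 6) / [9] = (1/9)w^3 - (28/9)w - 16/3
L_2(w) = (w + 4)(w + 3)(w - 6) / [-16] = -(1/16)w^3 - (1/16)w^2 + (15/8)w + 9/2
L_3(w) = (w + 4)(w + 3)(w + 2) / [720] = (1/720)w^3 + (1/80)w^2 + (13/360)w + 1/30
P(w) = 3·L_0 + 7·L_1 + (-3)·L_2 + 9·L_3
  3·L_0(w) = -(3/20)w^3 + (3/20)w^2 + (18/5)w + 27/5
  7·L_1(w) = (7/9)w^3 - (196/9)w - 112/3
  (-3)·L_2(w) = (3/16)w^3 + (3/16)w^2 - (45/8)w - 27/2
  9·L_3(w) = (1/80)w^3 + (9/80)w^2 + (13/40)w + 3/10
Adding term by term: (149/180)w^3 + (9/20)w^2 - (2113/90)w - 677/15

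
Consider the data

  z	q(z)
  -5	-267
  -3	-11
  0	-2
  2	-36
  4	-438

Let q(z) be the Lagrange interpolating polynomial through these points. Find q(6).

-1928

Evaluate each Lagrange basis at z = 6:
L_0(6) = (9)·(6)·(4)·(2)/[(-2)·(-5)·(-7)·(-9)] = 24/35
L_1(6) = (11)·(6)·(4)·(2)/[(2)·(-3)·(-5)·(-7)] = -88/35
L_2(6) = (11)·(9)·(4)·(2)/[(5)·(3)·(-2)·(-4)] = 33/5
L_3(6) = (11)·(9)·(6)·(2)/[(7)·(5)·(2)·(-2)] = -297/35
L_4(6) = (11)·(9)·(6)·(4)/[(9)·(7)·(4)·(2)] = 33/7
Sum: (-267)·(24/35) + (-11)·(-88/35) + (-2)·(33/5) + (-36)·(-297/35) + (-438)·(33/7) = -1928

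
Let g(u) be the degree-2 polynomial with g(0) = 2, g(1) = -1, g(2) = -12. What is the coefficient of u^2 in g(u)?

The leading coefficient equals the top divided difference g[0,1,2].
g[0,1] = (-1 - 2) / (1 - 0) = -3
g[1,2] = (-12 - (-1)) / (2 - 1) = -11
g[0,1,2] = (-11 - (-3)) / (2 - 0) = -4

-4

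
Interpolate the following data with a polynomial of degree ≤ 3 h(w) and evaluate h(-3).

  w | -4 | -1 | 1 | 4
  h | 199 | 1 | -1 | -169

Using Newton's divided-difference form:
h[-4,-1] = (1 - 199) / (-1 - (-4)) = -66
h[-1,1] = (-1 - 1) / (1 - (-1)) = -1
h[1,4] = (-169 - (-1)) / (4 - 1) = -56
h[-4,-1,1] = (-1 - (-66)) / (1 - (-4)) = 13
h[-1,1,4] = (-56 - (-1)) / (4 - (-1)) = -11
h[-4,-1,1,4] = (-11 - 13) / (4 - (-4)) = -3
h(-3) = 199 + (-66)·(1) + 13·(1)·(-2) + (-3)·(1)·(-2)·(-4) = 83

83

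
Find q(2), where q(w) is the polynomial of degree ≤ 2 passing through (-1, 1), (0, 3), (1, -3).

-17

Evaluate each Lagrange basis at w = 2:
L_0(2) = (2)·(1)/[(-1)·(-2)] = 1
L_1(2) = (3)·(1)/[(1)·(-1)] = -3
L_2(2) = (3)·(2)/[(2)·(1)] = 3
Sum: 1·(1) + 3·(-3) + (-3)·(3) = -17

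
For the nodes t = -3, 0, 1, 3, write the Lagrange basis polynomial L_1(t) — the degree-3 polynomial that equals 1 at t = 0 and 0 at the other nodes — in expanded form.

L_1(t) = (1/9)t^3 - (1/9)t^2 - t + 1

L_1(t) = (t + 3)(t - 1)(t - 3) / [(3)·(-1)·(-3)]
       = (t^3 - t^2 - 9t + 9) / (9)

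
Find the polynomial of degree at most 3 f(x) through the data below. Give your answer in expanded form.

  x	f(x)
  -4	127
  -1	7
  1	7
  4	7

f(x) = -x^3 + 4x^2 + x + 3

Newton's divided differences:
f[-4,-1] = (7 - 127) / (-1 - (-4)) = -40
f[-1,1] = (7 - 7) / (1 - (-1)) = 0
f[1,4] = (7 - 7) / (4 - 1) = 0
f[-4,-1,1] = (0 - (-40)) / (1 - (-4)) = 8
f[-1,1,4] = (0 - 0) / (4 - (-1)) = 0
f[-4,-1,1,4] = (0 - 8) / (4 - (-4)) = -1
f(x) = 127 + (-40)·(x + 4) + 8·(x + 4)(x + 1) + (-1)·(x + 4)(x + 1)(x - 1)
Expanding: f(x) = -x^3 + 4x^2 + x + 3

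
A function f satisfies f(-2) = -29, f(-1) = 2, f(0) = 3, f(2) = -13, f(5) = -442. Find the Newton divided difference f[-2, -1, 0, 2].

3

f[-2,-1] = (2 - (-29)) / (-1 - (-2)) = 31
f[-1,0] = (3 - 2) / (0 - (-1)) = 1
f[0,2] = (-13 - 3) / (2 - 0) = -8
f[-2,-1,0] = (1 - 31) / (0 - (-2)) = -15
f[-1,0,2] = (-8 - 1) / (2 - (-1)) = -3
f[-2,-1,0,2] = (-3 - (-15)) / (2 - (-2)) = 3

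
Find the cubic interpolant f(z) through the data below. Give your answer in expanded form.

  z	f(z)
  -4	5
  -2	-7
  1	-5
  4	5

f(z) = -(1/9)z^3 + (7/9)z^2 + (16/9)z - 67/9

Newton's divided differences:
f[-4,-2] = (-7 - 5) / (-2 - (-4)) = -6
f[-2,1] = (-5 - (-7)) / (1 - (-2)) = 2/3
f[1,4] = (5 - (-5)) / (4 - 1) = 10/3
f[-4,-2,1] = (2/3 - (-6)) / (1 - (-4)) = 4/3
f[-2,1,4] = (10/3 - 2/3) / (4 - (-2)) = 4/9
f[-4,-2,1,4] = (4/9 - 4/3) / (4 - (-4)) = -1/9
f(z) = 5 + (-6)·(z + 4) + (4/3)·(z + 4)(z + 2) + (-1/9)·(z + 4)(z + 2)(z - 1)
Expanding: f(z) = -(1/9)z^3 + (7/9)z^2 + (16/9)z - 67/9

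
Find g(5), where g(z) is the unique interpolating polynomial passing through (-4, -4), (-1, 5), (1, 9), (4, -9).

-128/5

Using Newton's divided-difference form:
g[-4,-1] = (5 - (-4)) / (-1 - (-4)) = 3
g[-1,1] = (9 - 5) / (1 - (-1)) = 2
g[1,4] = (-9 - 9) / (4 - 1) = -6
g[-4,-1,1] = (2 - 3) / (1 - (-4)) = -1/5
g[-1,1,4] = (-6 - 2) / (4 - (-1)) = -8/5
g[-4,-1,1,4] = (-8/5 - (-1/5)) / (4 - (-4)) = -7/40
g(5) = -4 + 3·(9) + (-1/5)·(9)·(6) + (-7/40)·(9)·(6)·(4) = -128/5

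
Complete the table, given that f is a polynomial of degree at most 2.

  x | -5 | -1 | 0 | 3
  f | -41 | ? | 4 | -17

3

The 3 known values determine f uniquely (degree ≤ 2).
L_0(-1) = (-1)·(-4)/[(-5)·(-8)] = 1/10
L_1(-1) = (4)·(-4)/[(5)·(-3)] = 16/15
L_2(-1) = (4)·(-1)/[(8)·(3)] = -1/6
Sum: (-41)·(1/10) + 4·(16/15) + (-17)·(-1/6) = 3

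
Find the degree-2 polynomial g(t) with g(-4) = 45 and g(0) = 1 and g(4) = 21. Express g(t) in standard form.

Newton's divided differences:
g[-4,0] = (1 - 45) / (0 - (-4)) = -11
g[0,4] = (21 - 1) / (4 - 0) = 5
g[-4,0,4] = (5 - (-11)) / (4 - (-4)) = 2
g(t) = 45 + (-11)·(t + 4) + 2·(t + 4)t
Expanding: g(t) = 2t^2 - 3t + 1

g(t) = 2t^2 - 3t + 1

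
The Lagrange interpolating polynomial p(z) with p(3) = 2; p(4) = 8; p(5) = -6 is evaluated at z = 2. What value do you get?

-24

Evaluate each Lagrange basis at z = 2:
L_0(2) = (-2)·(-3)/[(-1)·(-2)] = 3
L_1(2) = (-1)·(-3)/[(1)·(-1)] = -3
L_2(2) = (-1)·(-2)/[(2)·(1)] = 1
Sum: 2·(3) + 8·(-3) + (-6)·(1) = -24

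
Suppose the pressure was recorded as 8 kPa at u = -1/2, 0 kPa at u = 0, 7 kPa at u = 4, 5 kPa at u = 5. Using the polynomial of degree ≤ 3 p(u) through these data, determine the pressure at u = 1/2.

L_0(1/2) = (1/2)·(-7/2)·(-9/2)/[(-1/2)·(-9/2)·(-11/2)] = -7/11
L_1(1/2) = (1)·(-7/2)·(-9/2)/[(1/2)·(-4)·(-5)] = 63/40
L_2(1/2) = (1)·(1/2)·(-9/2)/[(9/2)·(4)·(-1)] = 1/8
L_3(1/2) = (1)·(1/2)·(-7/2)/[(11/2)·(5)·(1)] = -7/110
Sum: 8·(-7/11) + 0 + 7·(1/8) + 5·(-7/110) = -399/88

-399/88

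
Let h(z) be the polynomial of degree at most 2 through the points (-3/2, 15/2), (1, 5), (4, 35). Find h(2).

Evaluate each Lagrange basis at z = 2:
L_0(2) = (1)·(-2)/[(-5/2)·(-11/2)] = -8/55
L_1(2) = (7/2)·(-2)/[(5/2)·(-3)] = 14/15
L_2(2) = (7/2)·(1)/[(11/2)·(3)] = 7/33
Sum: 15/2·(-8/55) + 5·(14/15) + 35·(7/33) = 11

11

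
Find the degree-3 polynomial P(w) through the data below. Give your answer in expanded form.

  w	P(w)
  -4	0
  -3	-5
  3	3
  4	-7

Build the Lagrange basis polynomials:
L_0(w) = (w + 3)(w - 3)(w - 4) / [-56] = -(1/56)w^3 + (1/14)w^2 + (9/56)w - 9/14
L_1(w) = (w + 4)(w - 3)(w - 4) / [42] = (1/42)w^3 - (1/14)w^2 - (8/21)w + 8/7
L_2(w) = (w + 4)(w + 3)(w - 4) / [-42] = -(1/42)w^3 - (1/14)w^2 + (8/21)w + 8/7
L_3(w) = (w + 4)(w + 3)(w - 3) / [56] = (1/56)w^3 + (1/14)w^2 - (9/56)w - 9/14
P(w) = 0·L_0 + (-5)·L_1 + 3·L_2 + (-7)·L_3
  0·L_0(w) = 0
  (-5)·L_1(w) = -(5/42)w^3 + (5/14)w^2 + (40/21)w - 40/7
  3·L_2(w) = -(1/14)w^3 - (3/14)w^2 + (8/7)w + 24/7
  (-7)·L_3(w) = -(1/8)w^3 - (1/2)w^2 + (9/8)w + 9/2
Adding term by term: -(53/168)w^3 - (5/14)w^2 + (701/168)w + 31/14

P(w) = -(53/168)w^3 - (5/14)w^2 + (701/168)w + 31/14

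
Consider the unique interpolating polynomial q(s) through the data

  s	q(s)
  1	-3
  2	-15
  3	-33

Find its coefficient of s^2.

L_0(s) = (s - 2)(s - 3) / [2] = (1/2)s^2 - (5/2)s + 3
L_1(s) = (s - 1)(s - 3) / [-1] = -s^2 + 4s - 3
L_2(s) = (s - 1)(s - 2) / [2] = (1/2)s^2 - (3/2)s + 1
q(s) = (-3)·L_0 + (-15)·L_1 + (-33)·L_2
Only the coefficient of s^2 is needed; take it from each L_i and combine:
(-3)·(1/2) + (-15)·(-1) + (-33)·(1/2) = -3

-3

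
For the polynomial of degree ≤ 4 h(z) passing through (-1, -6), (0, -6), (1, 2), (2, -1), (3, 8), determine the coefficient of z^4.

The leading coefficient equals the top divided difference h[-1,0,1,2,3].
h[-1,0] = (-6 - (-6)) / (0 - (-1)) = 0
h[0,1] = (2 - (-6)) / (1 - 0) = 8
h[1,2] = (-1 - 2) / (2 - 1) = -3
h[2,3] = (8 - (-1)) / (3 - 2) = 9
h[-1,0,1] = (8 - 0) / (1 - (-1)) = 4
h[0,1,2] = (-3 - 8) / (2 - 0) = -11/2
h[1,2,3] = (9 - (-3)) / (3 - 1) = 6
h[-1,0,1,2] = (-11/2 - 4) / (2 - (-1)) = -19/6
h[0,1,2,3] = (6 - (-11/2)) / (3 - 0) = 23/6
h[-1,0,1,2,3] = (23/6 - (-19/6)) / (3 - (-1)) = 7/4

7/4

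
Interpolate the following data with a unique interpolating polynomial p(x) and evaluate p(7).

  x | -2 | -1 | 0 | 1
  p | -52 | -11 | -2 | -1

1181

Using Newton's divided-difference form:
p[-2,-1] = (-11 - (-52)) / (-1 - (-2)) = 41
p[-1,0] = (-2 - (-11)) / (0 - (-1)) = 9
p[0,1] = (-1 - (-2)) / (1 - 0) = 1
p[-2,-1,0] = (9 - 41) / (0 - (-2)) = -16
p[-1,0,1] = (1 - 9) / (1 - (-1)) = -4
p[-2,-1,0,1] = (-4 - (-16)) / (1 - (-2)) = 4
p(7) = -52 + 41·(9) + (-16)·(9)·(8) + 4·(9)·(8)·(7) = 1181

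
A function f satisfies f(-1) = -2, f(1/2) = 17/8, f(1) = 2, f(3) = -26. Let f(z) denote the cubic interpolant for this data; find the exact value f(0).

Evaluate each Lagrange basis at z = 0:
L_0(0) = (-1/2)·(-1)·(-3)/[(-3/2)·(-2)·(-4)] = 1/8
L_1(0) = (1)·(-1)·(-3)/[(3/2)·(-1/2)·(-5/2)] = 8/5
L_2(0) = (1)·(-1/2)·(-3)/[(2)·(1/2)·(-2)] = -3/4
L_3(0) = (1)·(-1/2)·(-1)/[(4)·(5/2)·(2)] = 1/40
Sum: (-2)·(1/8) + 17/8·(8/5) + 2·(-3/4) + (-26)·(1/40) = 1

1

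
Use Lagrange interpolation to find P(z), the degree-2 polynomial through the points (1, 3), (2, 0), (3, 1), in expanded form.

L_0(z) = (z - 2)(z - 3) / [2] = (1/2)z^2 - (5/2)z + 3
L_1(z) = (z - 1)(z - 3) / [-1] = -z^2 + 4z - 3
L_2(z) = (z - 1)(z - 2) / [2] = (1/2)z^2 - (3/2)z + 1
P(z) = 3·L_0 + 0·L_1 + 1·L_2
  3·L_0(z) = (3/2)z^2 - (15/2)z + 9
  0·L_1(z) = 0
  1·L_2(z) = (1/2)z^2 - (3/2)z + 1
Adding term by term: 2z^2 - 9z + 10

P(z) = 2z^2 - 9z + 10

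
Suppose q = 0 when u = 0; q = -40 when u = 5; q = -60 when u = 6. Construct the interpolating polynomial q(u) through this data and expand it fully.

L_0(u) = (u - 5)(u - 6) / [30] = (1/30)u^2 - (11/30)u + 1
L_1(u) = u(u - 6) / [-5] = -(1/5)u^2 + (6/5)u
L_2(u) = u(u - 5) / [6] = (1/6)u^2 - (5/6)u
q(u) = 0·L_0 + (-40)·L_1 + (-60)·L_2
  0·L_0(u) = 0
  (-40)·L_1(u) = 8u^2 - 48u
  (-60)·L_2(u) = -10u^2 + 50u
Adding term by term: -2u^2 + 2u

q(u) = -2u^2 + 2u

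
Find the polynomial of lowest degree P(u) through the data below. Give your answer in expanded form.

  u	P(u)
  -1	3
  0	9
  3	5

P(u) = -(11/6)u^2 + (25/6)u + 9

L_0(u) = u(u - 3) / [4] = (1/4)u^2 - (3/4)u
L_1(u) = (u + 1)(u - 3) / [-3] = -(1/3)u^2 + (2/3)u + 1
L_2(u) = (u + 1)u / [12] = (1/12)u^2 + (1/12)u
P(u) = 3·L_0 + 9·L_1 + 5·L_2
  3·L_0(u) = (3/4)u^2 - (9/4)u
  9·L_1(u) = -3u^2 + 6u + 9
  5·L_2(u) = (5/12)u^2 + (5/12)u
Adding term by term: -(11/6)u^2 + (25/6)u + 9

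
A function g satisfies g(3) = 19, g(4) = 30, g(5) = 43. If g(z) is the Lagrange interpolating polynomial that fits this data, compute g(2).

Evaluate each Lagrange basis at z = 2:
L_0(2) = (-2)·(-3)/[(-1)·(-2)] = 3
L_1(2) = (-1)·(-3)/[(1)·(-1)] = -3
L_2(2) = (-1)·(-2)/[(2)·(1)] = 1
Sum: 19·(3) + 30·(-3) + 43·(1) = 10

10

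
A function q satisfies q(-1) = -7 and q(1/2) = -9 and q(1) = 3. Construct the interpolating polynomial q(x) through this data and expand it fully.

q(x) = (38/3)x^2 + 5x - 44/3

Build the Lagrange basis polynomials:
L_0(x) = (x - 1/2)(x - 1) / [3] = (1/3)x^2 - (1/2)x + 1/6
L_1(x) = (x + 1)(x - 1) / [-3/4] = -(4/3)x^2 + 4/3
L_2(x) = (x + 1)(x - 1/2) / [1] = x^2 + (1/2)x - 1/2
q(x) = (-7)·L_0 + (-9)·L_1 + 3·L_2
  (-7)·L_0(x) = -(7/3)x^2 + (7/2)x - 7/6
  (-9)·L_1(x) = 12x^2 - 12
  3·L_2(x) = 3x^2 + (3/2)x - 3/2
Adding term by term: (38/3)x^2 + 5x - 44/3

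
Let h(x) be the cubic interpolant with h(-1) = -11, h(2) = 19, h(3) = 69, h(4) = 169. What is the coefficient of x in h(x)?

L_0(x) = (x - 2)(x - 3)(x - 4) / [-60] = -(1/60)x^3 + (3/20)x^2 - (13/30)x + 2/5
L_1(x) = (x + 1)(x - 3)(x - 4) / [6] = (1/6)x^3 - x^2 + (5/6)x + 2
L_2(x) = (x + 1)(x - 2)(x - 4) / [-4] = -(1/4)x^3 + (5/4)x^2 - (1/2)x - 2
L_3(x) = (x + 1)(x - 2)(x - 3) / [10] = (1/10)x^3 - (2/5)x^2 + (1/10)x + 3/5
h(x) = (-11)·L_0 + 19·L_1 + 69·L_2 + 169·L_3
Only the coefficient of x is needed; take it from each L_i and combine:
(-11)·(-13/30) + 19·(5/6) + 69·(-1/2) + 169·(1/10) = 3

3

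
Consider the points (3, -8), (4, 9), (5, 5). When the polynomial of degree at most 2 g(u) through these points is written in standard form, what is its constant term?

Build the Lagrange basis polynomials:
L_0(u) = (u - 4)(u - 5) / [2] = (1/2)u^2 - (9/2)u + 10
L_1(u) = (u - 3)(u - 5) / [-1] = -u^2 + 8u - 15
L_2(u) = (u - 3)(u - 4) / [2] = (1/2)u^2 - (7/2)u + 6
g(u) = (-8)·L_0 + 9·L_1 + 5·L_2
Only the constant term is needed; take it from each L_i and combine:
(-8)·(10) + 9·(-15) + 5·(6) = -185

-185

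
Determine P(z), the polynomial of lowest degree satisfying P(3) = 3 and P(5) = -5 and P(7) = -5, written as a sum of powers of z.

P(z) = z^2 - 12z + 30

Newton's divided differences:
P[3,5] = (-5 - 3) / (5 - 3) = -4
P[5,7] = (-5 - (-5)) / (7 - 5) = 0
P[3,5,7] = (0 - (-4)) / (7 - 3) = 1
P(z) = 3 + (-4)·(z - 3) + 1·(z - 3)(z - 5)
Expanding: P(z) = z^2 - 12z + 30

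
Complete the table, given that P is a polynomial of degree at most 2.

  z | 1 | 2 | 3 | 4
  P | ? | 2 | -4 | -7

The 3 known values determine P uniquely (degree ≤ 2).
L_0(1) = (-2)·(-3)/[(-1)·(-2)] = 3
L_1(1) = (-1)·(-3)/[(1)·(-1)] = -3
L_2(1) = (-1)·(-2)/[(2)·(1)] = 1
Sum: 2·(3) + (-4)·(-3) + (-7)·(1) = 11

11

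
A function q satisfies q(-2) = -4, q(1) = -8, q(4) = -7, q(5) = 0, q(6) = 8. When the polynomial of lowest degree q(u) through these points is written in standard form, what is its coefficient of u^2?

Build the Lagrange basis polynomials:
L_0(u) = (u - 1)(u - 4)(u - 5)(u - 6) / [1008] = (1/1008)u^4 - (1/63)u^3 + (89/1008)u^2 - (97/504)u + 5/42
L_1(u) = (u + 2)(u - 4)(u - 5)(u - 6) / [-180] = -(1/180)u^4 + (13/180)u^3 - (11/45)u^2 - (7/45)u + 4/3
L_2(u) = (u + 2)(u - 1)(u - 5)(u - 6) / [36] = (1/36)u^4 - (5/18)u^3 + (17/36)u^2 + (13/9)u - 5/3
L_3(u) = (u + 2)(u - 1)(u - 4)(u - 6) / [-28] = -(1/28)u^4 + (9/28)u^3 - (3/7)u^2 - (11/7)u + 12/7
L_4(u) = (u + 2)(u - 1)(u - 4)(u - 5) / [80] = (1/80)u^4 - (1/10)u^3 + (9/80)u^2 + (19/40)u - 1/2
q(u) = (-4)·L_0 + (-8)·L_1 + (-7)·L_2 + 0·L_3 + 8·L_4
Only the coefficient of u^2 is needed; take it from each L_i and combine:
(-4)·(89/1008) + (-8)·(-11/45) + (-7)·(17/36) + 0·(-3/7) + 8·(9/80) = -253/315

-253/315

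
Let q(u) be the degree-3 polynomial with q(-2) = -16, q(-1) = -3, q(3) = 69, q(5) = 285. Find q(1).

L_0(1) = (2)·(-2)·(-4)/[(-1)·(-5)·(-7)] = -16/35
L_1(1) = (3)·(-2)·(-4)/[(1)·(-4)·(-6)] = 1
L_2(1) = (3)·(2)·(-4)/[(5)·(4)·(-2)] = 3/5
L_3(1) = (3)·(2)·(-2)/[(7)·(6)·(2)] = -1/7
Sum: (-16)·(-16/35) + (-3)·(1) + 69·(3/5) + 285·(-1/7) = 5

5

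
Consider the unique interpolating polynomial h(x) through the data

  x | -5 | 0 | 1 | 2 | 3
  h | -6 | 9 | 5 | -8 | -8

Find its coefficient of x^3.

Build the Lagrange basis polynomials:
L_0(x) = x(x - 1)(x - 2)(x - 3) / [1680] = (1/1680)x^4 - (1/280)x^3 + (11/1680)x^2 - (1/280)x
L_1(x) = (x + 5)(x - 1)(x - 2)(x - 3) / [-30] = -(1/30)x^4 + (1/30)x^3 + (19/30)x^2 - (49/30)x + 1
L_2(x) = (x + 5)x(x - 2)(x - 3) / [12] = (1/12)x^4 - (19/12)x^2 + (5/2)x
L_3(x) = (x + 5)x(x - 1)(x - 3) / [-14] = -(1/14)x^4 - (1/14)x^3 + (17/14)x^2 - (15/14)x
L_4(x) = (x + 5)x(x - 1)(x - 2) / [48] = (1/48)x^4 + (1/24)x^3 - (13/48)x^2 + (5/24)x
h(x) = (-6)·L_0 + 9·L_1 + 5·L_2 + (-8)·L_3 + (-8)·L_4
Only the coefficient of x^3 is needed; take it from each L_i and combine:
(-6)·(-1/280) + 9·(1/30) + 5·(0) + (-8)·(-1/14) + (-8)·(1/24) = 47/84

47/84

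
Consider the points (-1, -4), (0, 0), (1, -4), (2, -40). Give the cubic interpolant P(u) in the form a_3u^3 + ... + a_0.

P(u) = -4u^3 - 4u^2 + 4u

L_0(u) = u(u - 1)(u - 2) / [-6] = -(1/6)u^3 + (1/2)u^2 - (1/3)u
L_1(u) = (u + 1)(u - 1)(u - 2) / [2] = (1/2)u^3 - u^2 - (1/2)u + 1
L_2(u) = (u + 1)u(u - 2) / [-2] = -(1/2)u^3 + (1/2)u^2 + u
L_3(u) = (u + 1)u(u - 1) / [6] = (1/6)u^3 - (1/6)u
P(u) = (-4)·L_0 + 0·L_1 + (-4)·L_2 + (-40)·L_3
  (-4)·L_0(u) = (2/3)u^3 - 2u^2 + (4/3)u
  0·L_1(u) = 0
  (-4)·L_2(u) = 2u^3 - 2u^2 - 4u
  (-40)·L_3(u) = -(20/3)u^3 + (20/3)u
Adding term by term: -4u^3 - 4u^2 + 4u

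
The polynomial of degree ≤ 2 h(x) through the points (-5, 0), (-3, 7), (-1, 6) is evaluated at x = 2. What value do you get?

L_0(2) = (5)·(3)/[(-2)·(-4)] = 15/8
L_1(2) = (7)·(3)/[(2)·(-2)] = -21/4
L_2(2) = (7)·(5)/[(4)·(2)] = 35/8
Sum: 0 + 7·(-21/4) + 6·(35/8) = -21/2

-21/2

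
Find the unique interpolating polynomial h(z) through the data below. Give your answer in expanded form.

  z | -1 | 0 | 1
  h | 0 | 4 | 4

Build the Lagrange basis polynomials:
L_0(z) = z(z - 1) / [2] = (1/2)z^2 - (1/2)z
L_1(z) = (z + 1)(z - 1) / [-1] = -z^2 + 1
L_2(z) = (z + 1)z / [2] = (1/2)z^2 + (1/2)z
h(z) = 0·L_0 + 4·L_1 + 4·L_2
  0·L_0(z) = 0
  4·L_1(z) = -4z^2 + 4
  4·L_2(z) = 2z^2 + 2z
Adding term by term: -2z^2 + 2z + 4

h(z) = -2z^2 + 2z + 4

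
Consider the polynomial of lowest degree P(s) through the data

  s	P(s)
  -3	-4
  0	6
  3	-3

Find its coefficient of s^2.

The leading coefficient equals the top divided difference P[-3,0,3].
P[-3,0] = (6 - (-4)) / (0 - (-3)) = 10/3
P[0,3] = (-3 - 6) / (3 - 0) = -3
P[-3,0,3] = (-3 - 10/3) / (3 - (-3)) = -19/18

-19/18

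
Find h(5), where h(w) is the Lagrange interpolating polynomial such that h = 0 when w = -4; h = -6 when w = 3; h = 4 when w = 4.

117/7

L_0(5) = (2)·(1)/[(-7)·(-8)] = 1/28
L_1(5) = (9)·(1)/[(7)·(-1)] = -9/7
L_2(5) = (9)·(2)/[(8)·(1)] = 9/4
Sum: 0 + (-6)·(-9/7) + 4·(9/4) = 117/7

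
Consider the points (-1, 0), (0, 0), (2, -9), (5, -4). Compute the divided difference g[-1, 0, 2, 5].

41/90

g[-1,0] = (0 - 0) / (0 - (-1)) = 0
g[0,2] = (-9 - 0) / (2 - 0) = -9/2
g[2,5] = (-4 - (-9)) / (5 - 2) = 5/3
g[-1,0,2] = (-9/2 - 0) / (2 - (-1)) = -3/2
g[0,2,5] = (5/3 - (-9/2)) / (5 - 0) = 37/30
g[-1,0,2,5] = (37/30 - (-3/2)) / (5 - (-1)) = 41/90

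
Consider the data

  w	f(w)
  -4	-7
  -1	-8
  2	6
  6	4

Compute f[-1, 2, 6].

f[-1,2] = (6 - (-8)) / (2 - (-1)) = 14/3
f[2,6] = (4 - 6) / (6 - 2) = -1/2
f[-1,2,6] = (-1/2 - 14/3) / (6 - (-1)) = -31/42

-31/42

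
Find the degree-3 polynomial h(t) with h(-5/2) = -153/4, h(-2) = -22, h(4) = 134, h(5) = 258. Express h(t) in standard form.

h(t) = 2t^3 + 2t - 2

L_0(t) = (t + 2)(t - 4)(t - 5) / [-195/8] = -(8/195)t^3 + (56/195)t^2 - (16/195)t - 64/39
L_1(t) = (t + 5/2)(t - 4)(t - 5) / [21] = (1/21)t^3 - (13/42)t^2 - (5/42)t + 50/21
L_2(t) = (t + 5/2)(t + 2)(t - 5) / [-39] = -(1/39)t^3 + (1/78)t^2 + (35/78)t + 25/39
L_3(t) = (t + 5/2)(t + 2)(t - 4) / [105/2] = (2/105)t^3 + (1/105)t^2 - (26/105)t - 8/21
h(t) = (-153/4)·L_0 + (-22)·L_1 + 134·L_2 + 258·L_3
  (-153/4)·L_0(t) = (102/65)t^3 - (714/65)t^2 + (204/65)t + 816/13
  (-22)·L_1(t) = -(22/21)t^3 + (143/21)t^2 + (55/21)t - 1100/21
  134·L_2(t) = -(134/39)t^3 + (67/39)t^2 + (2345/39)t + 3350/39
  258·L_3(t) = (172/35)t^3 + (86/35)t^2 - (2236/35)t - 688/7
Adding term by term: 2t^3 + 2t - 2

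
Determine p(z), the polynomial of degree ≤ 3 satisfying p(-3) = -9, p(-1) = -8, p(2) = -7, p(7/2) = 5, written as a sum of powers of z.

L_0(z) = (z + 1)(z - 2)(z - 7/2) / [-65] = -(1/65)z^3 + (9/130)z^2 - (3/130)z - 7/65
L_1(z) = (z + 3)(z - 2)(z - 7/2) / [27] = (1/27)z^3 - (5/54)z^2 - (19/54)z + 7/9
L_2(z) = (z + 3)(z + 1)(z - 7/2) / [-45/2] = -(2/45)z^3 - (1/45)z^2 + (22/45)z + 7/15
L_3(z) = (z + 3)(z + 1)(z - 2) / [351/8] = (8/351)z^3 + (16/351)z^2 - (40/351)z - 16/117
p(z) = (-9)·L_0 + (-8)·L_1 + (-7)·L_2 + 5·L_3
  (-9)·L_0(z) = (9/65)z^3 - (81/130)z^2 + (27/130)z + 63/65
  (-8)·L_1(z) = -(8/27)z^3 + (20/27)z^2 + (76/27)z - 56/9
  (-7)·L_2(z) = (14/45)z^3 + (7/45)z^2 - (154/45)z - 49/15
  5·L_3(z) = (40/351)z^3 + (80/351)z^2 - (200/351)z - 80/117
Adding term by term: (469/1755)z^3 + (1759/3510)z^2 - (3403/3510)z - 5384/585

p(z) = (469/1755)z^3 + (1759/3510)z^2 - (3403/3510)z - 5384/585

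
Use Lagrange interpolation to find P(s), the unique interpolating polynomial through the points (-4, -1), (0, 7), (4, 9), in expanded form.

Build the Lagrange basis polynomials:
L_0(s) = s(s - 4) / [32] = (1/32)s^2 - (1/8)s
L_1(s) = (s + 4)(s - 4) / [-16] = -(1/16)s^2 + 1
L_2(s) = (s + 4)s / [32] = (1/32)s^2 + (1/8)s
P(s) = (-1)·L_0 + 7·L_1 + 9·L_2
  (-1)·L_0(s) = -(1/32)s^2 + (1/8)s
  7·L_1(s) = -(7/16)s^2 + 7
  9·L_2(s) = (9/32)s^2 + (9/8)s
Adding term by term: -(3/16)s^2 + (5/4)s + 7

P(s) = -(3/16)s^2 + (5/4)s + 7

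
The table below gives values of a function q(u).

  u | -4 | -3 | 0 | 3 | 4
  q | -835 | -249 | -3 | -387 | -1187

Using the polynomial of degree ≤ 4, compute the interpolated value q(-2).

L_0(-2) = (1)·(-2)·(-5)·(-6)/[(-1)·(-4)·(-7)·(-8)] = -15/56
L_1(-2) = (2)·(-2)·(-5)·(-6)/[(1)·(-3)·(-6)·(-7)] = 20/21
L_2(-2) = (2)·(1)·(-5)·(-6)/[(4)·(3)·(-3)·(-4)] = 5/12
L_3(-2) = (2)·(1)·(-2)·(-6)/[(7)·(6)·(3)·(-1)] = -4/21
L_4(-2) = (2)·(1)·(-2)·(-5)/[(8)·(7)·(4)·(1)] = 5/56
Sum: (-835)·(-15/56) + (-249)·(20/21) + (-3)·(5/12) + (-387)·(-4/21) + (-1187)·(5/56) = -47

-47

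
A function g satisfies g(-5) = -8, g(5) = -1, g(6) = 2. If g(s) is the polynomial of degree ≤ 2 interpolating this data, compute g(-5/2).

L_0(-5/2) = (-15/2)·(-17/2)/[(-10)·(-11)] = 51/88
L_1(-5/2) = (5/2)·(-17/2)/[(10)·(-1)] = 17/8
L_2(-5/2) = (5/2)·(-15/2)/[(11)·(1)] = -75/44
Sum: (-8)·(51/88) + (-1)·(17/8) + 2·(-75/44) = -895/88

-895/88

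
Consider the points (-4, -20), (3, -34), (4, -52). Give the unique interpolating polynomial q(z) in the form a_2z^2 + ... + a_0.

L_0(z) = (z - 3)(z - 4) / [56] = (1/56)z^2 - (1/8)z + 3/14
L_1(z) = (z + 4)(z - 4) / [-7] = -(1/7)z^2 + 16/7
L_2(z) = (z + 4)(z - 3) / [8] = (1/8)z^2 + (1/8)z - 3/2
q(z) = (-20)·L_0 + (-34)·L_1 + (-52)·L_2
  (-20)·L_0(z) = -(5/14)z^2 + (5/2)z - 30/7
  (-34)·L_1(z) = (34/7)z^2 - 544/7
  (-52)·L_2(z) = -(13/2)z^2 - (13/2)z + 78
Adding term by term: -2z^2 - 4z - 4

q(z) = -2z^2 - 4z - 4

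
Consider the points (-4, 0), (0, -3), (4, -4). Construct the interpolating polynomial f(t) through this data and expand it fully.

f(t) = (1/16)t^2 - (1/2)t - 3

L_0(t) = t(t - 4) / [32] = (1/32)t^2 - (1/8)t
L_1(t) = (t + 4)(t - 4) / [-16] = -(1/16)t^2 + 1
L_2(t) = (t + 4)t / [32] = (1/32)t^2 + (1/8)t
f(t) = 0·L_0 + (-3)·L_1 + (-4)·L_2
  0·L_0(t) = 0
  (-3)·L_1(t) = (3/16)t^2 - 3
  (-4)·L_2(t) = -(1/8)t^2 - (1/2)t
Adding term by term: (1/16)t^2 - (1/2)t - 3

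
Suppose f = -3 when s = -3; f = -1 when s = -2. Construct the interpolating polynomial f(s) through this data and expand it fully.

Build the Lagrange basis polynomials:
L_0(s) = (s + 2) / [-1] = -s - 2
L_1(s) = (s + 3) / [1] = s + 3
f(s) = (-3)·L_0 + (-1)·L_1
  (-3)·L_0(s) = 3s + 6
  (-1)·L_1(s) = -s - 3
Adding term by term: 2s + 3

f(s) = 2s + 3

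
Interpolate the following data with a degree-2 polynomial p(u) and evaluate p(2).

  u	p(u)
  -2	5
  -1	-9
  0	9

Using Newton's divided-difference form:
p[-2,-1] = (-9 - 5) / (-1 - (-2)) = -14
p[-1,0] = (9 - (-9)) / (0 - (-1)) = 18
p[-2,-1,0] = (18 - (-14)) / (0 - (-2)) = 16
p(2) = 5 + (-14)·(4) + 16·(4)·(3) = 141

141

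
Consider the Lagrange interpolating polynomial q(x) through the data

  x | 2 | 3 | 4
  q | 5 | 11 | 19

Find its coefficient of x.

1

L_0(x) = (x - 3)(x - 4) / [2] = (1/2)x^2 - (7/2)x + 6
L_1(x) = (x - 2)(x - 4) / [-1] = -x^2 + 6x - 8
L_2(x) = (x - 2)(x - 3) / [2] = (1/2)x^2 - (5/2)x + 3
q(x) = 5·L_0 + 11·L_1 + 19·L_2
Only the coefficient of x is needed; take it from each L_i and combine:
5·(-7/2) + 11·(6) + 19·(-5/2) = 1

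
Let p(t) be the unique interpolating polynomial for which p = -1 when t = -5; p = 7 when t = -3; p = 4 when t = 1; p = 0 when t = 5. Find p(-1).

149/20

L_0(-1) = (2)·(-2)·(-6)/[(-2)·(-6)·(-10)] = -1/5
L_1(-1) = (4)·(-2)·(-6)/[(2)·(-4)·(-8)] = 3/4
L_2(-1) = (4)·(2)·(-6)/[(6)·(4)·(-4)] = 1/2
L_3(-1) = (4)·(2)·(-2)/[(10)·(8)·(4)] = -1/20
Sum: (-1)·(-1/5) + 7·(3/4) + 4·(1/2) + 0 = 149/20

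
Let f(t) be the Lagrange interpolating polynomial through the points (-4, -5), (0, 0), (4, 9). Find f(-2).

L_0(-2) = (-2)·(-6)/[(-4)·(-8)] = 3/8
L_1(-2) = (2)·(-6)/[(4)·(-4)] = 3/4
L_2(-2) = (2)·(-2)/[(8)·(4)] = -1/8
Sum: (-5)·(3/8) + 0 + 9·(-1/8) = -3

-3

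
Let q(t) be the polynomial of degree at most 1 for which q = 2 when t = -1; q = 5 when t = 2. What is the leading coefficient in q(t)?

Build the Lagrange basis polynomials:
L_0(t) = (t - 2) / [-3] = -(1/3)t + 2/3
L_1(t) = (t + 1) / [3] = (1/3)t + 1/3
q(t) = 2·L_0 + 5·L_1
Only the coefficient of t is needed; take it from each L_i and combine:
2·(-1/3) + 5·(1/3) = 1

1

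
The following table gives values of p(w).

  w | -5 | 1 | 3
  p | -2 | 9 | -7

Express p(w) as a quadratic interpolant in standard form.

p(w) = -(59/48)w^2 - (37/12)w + 213/16

L_0(w) = (w - 1)(w - 3) / [48] = (1/48)w^2 - (1/12)w + 1/16
L_1(w) = (w + 5)(w - 3) / [-12] = -(1/12)w^2 - (1/6)w + 5/4
L_2(w) = (w + 5)(w - 1) / [16] = (1/16)w^2 + (1/4)w - 5/16
p(w) = (-2)·L_0 + 9·L_1 + (-7)·L_2
  (-2)·L_0(w) = -(1/24)w^2 + (1/6)w - 1/8
  9·L_1(w) = -(3/4)w^2 - (3/2)w + 45/4
  (-7)·L_2(w) = -(7/16)w^2 - (7/4)w + 35/16
Adding term by term: -(59/48)w^2 - (37/12)w + 213/16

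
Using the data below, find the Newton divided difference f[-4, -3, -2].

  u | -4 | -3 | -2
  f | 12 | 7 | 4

f[-4,-3] = (7 - 12) / (-3 - (-4)) = -5
f[-3,-2] = (4 - 7) / (-2 - (-3)) = -3
f[-4,-3,-2] = (-3 - (-5)) / (-2 - (-4)) = 1

1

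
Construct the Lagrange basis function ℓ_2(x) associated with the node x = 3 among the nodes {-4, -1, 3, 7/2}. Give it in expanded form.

ℓ_2(x) = (x + 4)(x + 1)(x - 7/2) / [(7)·(4)·(-1/2)]
       = (x^3 + (3/2)x^2 - (27/2)x - 14) / (-14)

ℓ_2(x) = -(1/14)x^3 - (3/28)x^2 + (27/28)x + 1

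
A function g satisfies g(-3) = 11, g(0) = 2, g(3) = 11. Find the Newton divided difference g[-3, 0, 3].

1

g[-3,0] = (2 - 11) / (0 - (-3)) = -3
g[0,3] = (11 - 2) / (3 - 0) = 3
g[-3,0,3] = (3 - (-3)) / (3 - (-3)) = 1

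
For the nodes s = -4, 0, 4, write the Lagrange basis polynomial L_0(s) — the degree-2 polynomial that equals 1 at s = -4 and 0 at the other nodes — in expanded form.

L_0(s) = s(s - 4) / [(-4)·(-8)]
       = (s^2 - 4s) / (32)

L_0(s) = (1/32)s^2 - (1/8)s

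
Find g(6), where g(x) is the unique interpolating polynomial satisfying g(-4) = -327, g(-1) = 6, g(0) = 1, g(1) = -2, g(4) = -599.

Evaluate each Lagrange basis at x = 6:
L_0(6) = (7)·(6)·(5)·(2)/[(-3)·(-4)·(-5)·(-8)] = 7/8
L_1(6) = (10)·(6)·(5)·(2)/[(3)·(-1)·(-2)·(-5)] = -20
L_2(6) = (10)·(7)·(5)·(2)/[(4)·(1)·(-1)·(-4)] = 175/4
L_3(6) = (10)·(7)·(6)·(2)/[(5)·(2)·(1)·(-3)] = -28
L_4(6) = (10)·(7)·(6)·(5)/[(8)·(5)·(4)·(3)] = 35/8
Sum: (-327)·(7/8) + 6·(-20) + 1·(175/4) + (-2)·(-28) + (-599)·(35/8) = -2927

-2927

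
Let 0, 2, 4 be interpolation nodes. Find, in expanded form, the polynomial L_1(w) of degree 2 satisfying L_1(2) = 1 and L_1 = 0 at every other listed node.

L_1(w) = -(1/4)w^2 + w

L_1(w) = w(w - 4) / [(2)·(-2)]
       = (w^2 - 4w) / (-4)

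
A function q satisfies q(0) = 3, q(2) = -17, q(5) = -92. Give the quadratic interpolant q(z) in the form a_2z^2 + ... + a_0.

Newton's divided differences:
q[0,2] = (-17 - 3) / (2 - 0) = -10
q[2,5] = (-92 - (-17)) / (5 - 2) = -25
q[0,2,5] = (-25 - (-10)) / (5 - 0) = -3
q(z) = 3 + (-10)·z + (-3)·z(z - 2)
Expanding: q(z) = -3z^2 - 4z + 3

q(z) = -3z^2 - 4z + 3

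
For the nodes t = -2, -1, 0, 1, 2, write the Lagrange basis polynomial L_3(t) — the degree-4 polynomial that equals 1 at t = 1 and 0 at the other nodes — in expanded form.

L_3(t) = (t + 2)(t + 1)t(t - 2) / [(3)·(2)·(1)·(-1)]
       = (t^4 + t^3 - 4t^2 - 4t) / (-6)

L_3(t) = -(1/6)t^4 - (1/6)t^3 + (2/3)t^2 + (2/3)t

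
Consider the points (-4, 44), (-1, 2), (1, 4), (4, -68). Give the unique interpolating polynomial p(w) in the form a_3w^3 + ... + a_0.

Newton's divided differences:
p[-4,-1] = (2 - 44) / (-1 - (-4)) = -14
p[-1,1] = (4 - 2) / (1 - (-1)) = 1
p[1,4] = (-68 - 4) / (4 - 1) = -24
p[-4,-1,1] = (1 - (-14)) / (1 - (-4)) = 3
p[-1,1,4] = (-24 - 1) / (4 - (-1)) = -5
p[-4,-1,1,4] = (-5 - 3) / (4 - (-4)) = -1
p(w) = 44 + (-14)·(w + 4) + 3·(w + 4)(w + 1) + (-1)·(w + 4)(w + 1)(w - 1)
Expanding: p(w) = -w^3 - w^2 + 2w + 4

p(w) = -w^3 - w^2 + 2w + 4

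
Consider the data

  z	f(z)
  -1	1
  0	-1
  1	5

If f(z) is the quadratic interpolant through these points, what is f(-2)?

11

L_0(-2) = (-2)·(-3)/[(-1)·(-2)] = 3
L_1(-2) = (-1)·(-3)/[(1)·(-1)] = -3
L_2(-2) = (-1)·(-2)/[(2)·(1)] = 1
Sum: 1·(3) + (-1)·(-3) + 5·(1) = 11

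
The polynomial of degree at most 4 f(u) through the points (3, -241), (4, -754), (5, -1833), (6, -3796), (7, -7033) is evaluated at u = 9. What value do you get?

-19249

Evaluate each Lagrange basis at u = 9:
L_0(9) = (5)·(4)·(3)·(2)/[(-1)·(-2)·(-3)·(-4)] = 5
L_1(9) = (6)·(4)·(3)·(2)/[(1)·(-1)·(-2)·(-3)] = -24
L_2(9) = (6)·(5)·(3)·(2)/[(2)·(1)·(-1)·(-2)] = 45
L_3(9) = (6)·(5)·(4)·(2)/[(3)·(2)·(1)·(-1)] = -40
L_4(9) = (6)·(5)·(4)·(3)/[(4)·(3)·(2)·(1)] = 15
Sum: (-241)·(5) + (-754)·(-24) + (-1833)·(45) + (-3796)·(-40) + (-7033)·(15) = -19249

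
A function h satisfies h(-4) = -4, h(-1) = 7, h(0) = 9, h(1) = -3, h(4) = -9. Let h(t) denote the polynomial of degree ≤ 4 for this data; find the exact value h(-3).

-341/20

L_0(-3) = (-2)·(-3)·(-4)·(-7)/[(-3)·(-4)·(-5)·(-8)] = 7/20
L_1(-3) = (1)·(-3)·(-4)·(-7)/[(3)·(-1)·(-2)·(-5)] = 14/5
L_2(-3) = (1)·(-2)·(-4)·(-7)/[(4)·(1)·(-1)·(-4)] = -7/2
L_3(-3) = (1)·(-2)·(-3)·(-7)/[(5)·(2)·(1)·(-3)] = 7/5
L_4(-3) = (1)·(-2)·(-3)·(-4)/[(8)·(5)·(4)·(3)] = -1/20
Sum: (-4)·(7/20) + 7·(14/5) + 9·(-7/2) + (-3)·(7/5) + (-9)·(-1/20) = -341/20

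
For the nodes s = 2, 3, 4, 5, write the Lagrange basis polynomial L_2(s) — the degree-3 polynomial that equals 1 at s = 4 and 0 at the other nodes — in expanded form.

L_2(s) = -(1/2)s^3 + 5s^2 - (31/2)s + 15

L_2(s) = (s - 2)(s - 3)(s - 5) / [(2)·(1)·(-1)]
       = (s^3 - 10s^2 + 31s - 30) / (-2)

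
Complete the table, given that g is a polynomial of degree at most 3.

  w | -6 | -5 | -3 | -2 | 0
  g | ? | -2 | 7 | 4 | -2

The 4 known values determine g uniquely (degree ≤ 3).
L_0(-6) = (-3)·(-4)·(-6)/[(-2)·(-3)·(-5)] = 12/5
L_1(-6) = (-1)·(-4)·(-6)/[(2)·(-1)·(-3)] = -4
L_2(-6) = (-1)·(-3)·(-6)/[(3)·(1)·(-2)] = 3
L_3(-6) = (-1)·(-3)·(-4)/[(5)·(3)·(2)] = -2/5
Sum: (-2)·(12/5) + 7·(-4) + 4·(3) + (-2)·(-2/5) = -20

-20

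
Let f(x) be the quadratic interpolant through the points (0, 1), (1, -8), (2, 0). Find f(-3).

130

Using Newton's divided-difference form:
f[0,1] = (-8 - 1) / (1 - 0) = -9
f[1,2] = (0 - (-8)) / (2 - 1) = 8
f[0,1,2] = (8 - (-9)) / (2 - 0) = 17/2
f(-3) = 1 + (-9)·(-3) + (17/2)·(-3)·(-4) = 130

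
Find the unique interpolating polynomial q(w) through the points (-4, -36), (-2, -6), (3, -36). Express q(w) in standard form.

q(w) = -3w^2 - 3w

Newton's divided differences:
q[-4,-2] = (-6 - (-36)) / (-2 - (-4)) = 15
q[-2,3] = (-36 - (-6)) / (3 - (-2)) = -6
q[-4,-2,3] = (-6 - 15) / (3 - (-4)) = -3
q(w) = -36 + 15·(w + 4) + (-3)·(w + 4)(w + 2)
Expanding: q(w) = -3w^2 - 3w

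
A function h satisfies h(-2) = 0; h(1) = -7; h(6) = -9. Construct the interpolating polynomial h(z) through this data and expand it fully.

h(z) = (29/120)z^2 - (251/120)z - 103/20

Build the Lagrange basis polynomials:
L_0(z) = (z - 1)(z - 6) / [24] = (1/24)z^2 - (7/24)z + 1/4
L_1(z) = (z + 2)(z - 6) / [-15] = -(1/15)z^2 + (4/15)z + 4/5
L_2(z) = (z + 2)(z - 1) / [40] = (1/40)z^2 + (1/40)z - 1/20
h(z) = 0·L_0 + (-7)·L_1 + (-9)·L_2
  0·L_0(z) = 0
  (-7)·L_1(z) = (7/15)z^2 - (28/15)z - 28/5
  (-9)·L_2(z) = -(9/40)z^2 - (9/40)z + 9/20
Adding term by term: (29/120)z^2 - (251/120)z - 103/20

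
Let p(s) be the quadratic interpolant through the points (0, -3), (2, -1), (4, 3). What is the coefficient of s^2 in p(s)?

Build the Lagrange basis polynomials:
L_0(s) = (s - 2)(s - 4) / [8] = (1/8)s^2 - (3/4)s + 1
L_1(s) = s(s - 4) / [-4] = -(1/4)s^2 + s
L_2(s) = s(s - 2) / [8] = (1/8)s^2 - (1/4)s
p(s) = (-3)·L_0 + (-1)·L_1 + 3·L_2
Only the coefficient of s^2 is needed; take it from each L_i and combine:
(-3)·(1/8) + (-1)·(-1/4) + 3·(1/8) = 1/4

1/4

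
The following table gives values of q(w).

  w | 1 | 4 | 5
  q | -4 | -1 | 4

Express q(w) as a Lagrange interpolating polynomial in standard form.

Build the Lagrange basis polynomials:
L_0(w) = (w - 4)(w - 5) / [12] = (1/12)w^2 - (3/4)w + 5/3
L_1(w) = (w - 1)(w - 5) / [-3] = -(1/3)w^2 + 2w - 5/3
L_2(w) = (w - 1)(w - 4) / [4] = (1/4)w^2 - (5/4)w + 1
q(w) = (-4)·L_0 + (-1)·L_1 + 4·L_2
  (-4)·L_0(w) = -(1/3)w^2 + 3w - 20/3
  (-1)·L_1(w) = (1/3)w^2 - 2w + 5/3
  4·L_2(w) = w^2 - 5w + 4
Adding term by term: w^2 - 4w - 1

q(w) = w^2 - 4w - 1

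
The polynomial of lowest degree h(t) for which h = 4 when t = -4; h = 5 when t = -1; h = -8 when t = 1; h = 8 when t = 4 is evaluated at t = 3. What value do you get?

Using Newton's divided-difference form:
h[-4,-1] = (5 - 4) / (-1 - (-4)) = 1/3
h[-1,1] = (-8 - 5) / (1 - (-1)) = -13/2
h[1,4] = (8 - (-8)) / (4 - 1) = 16/3
h[-4,-1,1] = (-13/2 - 1/3) / (1 - (-4)) = -41/30
h[-1,1,4] = (16/3 - (-13/2)) / (4 - (-1)) = 71/30
h[-4,-1,1,4] = (71/30 - (-41/30)) / (4 - (-4)) = 7/15
h(3) = 4 + (1/3)·(7) + (-41/30)·(7)·(4) + (7/15)·(7)·(4)·(2) = -29/5

-29/5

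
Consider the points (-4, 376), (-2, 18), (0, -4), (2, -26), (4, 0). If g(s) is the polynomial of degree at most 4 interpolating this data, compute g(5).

L_0(5) = (7)·(5)·(3)·(1)/[(-2)·(-4)·(-6)·(-8)] = 35/128
L_1(5) = (9)·(5)·(3)·(1)/[(2)·(-2)·(-4)·(-6)] = -45/32
L_2(5) = (9)·(7)·(3)·(1)/[(4)·(2)·(-2)·(-4)] = 189/64
L_3(5) = (9)·(7)·(5)·(1)/[(6)·(4)·(2)·(-2)] = -105/32
L_4(5) = (9)·(7)·(5)·(3)/[(8)·(6)·(4)·(2)] = 315/128
Sum: 376·(35/128) + 18·(-45/32) + (-4)·(189/64) + (-26)·(-105/32) + 0 = 151

151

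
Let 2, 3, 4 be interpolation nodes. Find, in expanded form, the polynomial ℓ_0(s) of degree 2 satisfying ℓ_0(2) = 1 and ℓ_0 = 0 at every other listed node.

ℓ_0(s) = (1/2)s^2 - (7/2)s + 6

ℓ_0(s) = (s - 3)(s - 4) / [(-1)·(-2)]
       = (s^2 - 7s + 12) / (2)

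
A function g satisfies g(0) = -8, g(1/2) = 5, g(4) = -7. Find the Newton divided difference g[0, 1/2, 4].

-103/14

g[0,1/2] = (5 - (-8)) / (1/2 - 0) = 26
g[1/2,4] = (-7 - 5) / (4 - 1/2) = -24/7
g[0,1/2,4] = (-24/7 - 26) / (4 - 0) = -103/14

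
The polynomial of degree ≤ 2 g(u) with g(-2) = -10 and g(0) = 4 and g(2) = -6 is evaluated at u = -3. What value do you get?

-26

L_0(-3) = (-3)·(-5)/[(-2)·(-4)] = 15/8
L_1(-3) = (-1)·(-5)/[(2)·(-2)] = -5/4
L_2(-3) = (-1)·(-3)/[(4)·(2)] = 3/8
Sum: (-10)·(15/8) + 4·(-5/4) + (-6)·(3/8) = -26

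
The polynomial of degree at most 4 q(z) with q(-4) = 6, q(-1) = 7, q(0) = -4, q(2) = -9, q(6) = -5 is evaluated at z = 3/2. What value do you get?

Evaluate each Lagrange basis at z = 3/2:
L_0(3/2) = (5/2)·(3/2)·(-1/2)·(-9/2)/[(-3)·(-4)·(-6)·(-10)] = 3/256
L_1(3/2) = (11/2)·(3/2)·(-1/2)·(-9/2)/[(3)·(-1)·(-3)·(-7)] = -33/112
L_2(3/2) = (11/2)·(5/2)·(-1/2)·(-9/2)/[(4)·(1)·(-2)·(-6)] = 165/256
L_3(3/2) = (11/2)·(5/2)·(3/2)·(-9/2)/[(6)·(3)·(2)·(-4)] = 165/256
L_4(3/2) = (11/2)·(5/2)·(3/2)·(-1/2)/[(10)·(7)·(6)·(4)] = -11/1792
Sum: 6·(3/256) + 7·(-33/112) + (-4)·(165/256) + (-9)·(165/256) + (-5)·(-11/1792) = -9265/896

-9265/896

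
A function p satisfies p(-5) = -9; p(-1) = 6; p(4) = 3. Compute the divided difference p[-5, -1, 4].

-29/60

p[-5,-1] = (6 - (-9)) / (-1 - (-5)) = 15/4
p[-1,4] = (3 - 6) / (4 - (-1)) = -3/5
p[-5,-1,4] = (-3/5 - 15/4) / (4 - (-5)) = -29/60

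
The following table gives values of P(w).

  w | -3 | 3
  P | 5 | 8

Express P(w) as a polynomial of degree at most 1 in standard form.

P(w) = (1/2)w + 13/2

L_0(w) = (w - 3) / [-6] = -(1/6)w + 1/2
L_1(w) = (w + 3) / [6] = (1/6)w + 1/2
P(w) = 5·L_0 + 8·L_1
  5·L_0(w) = -(5/6)w + 5/2
  8·L_1(w) = (4/3)w + 4
Adding term by term: (1/2)w + 13/2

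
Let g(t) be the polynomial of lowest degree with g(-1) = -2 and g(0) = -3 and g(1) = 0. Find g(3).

L_0(3) = (3)·(2)/[(-1)·(-2)] = 3
L_1(3) = (4)·(2)/[(1)·(-1)] = -8
L_2(3) = (4)·(3)/[(2)·(1)] = 6
Sum: (-2)·(3) + (-3)·(-8) + 0 = 18

18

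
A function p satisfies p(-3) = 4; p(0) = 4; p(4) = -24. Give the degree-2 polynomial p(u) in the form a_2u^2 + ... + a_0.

Build the Lagrange basis polynomials:
L_0(u) = u(u - 4) / [21] = (1/21)u^2 - (4/21)u
L_1(u) = (u + 3)(u - 4) / [-12] = -(1/12)u^2 + (1/12)u + 1
L_2(u) = (u + 3)u / [28] = (1/28)u^2 + (3/28)u
p(u) = 4·L_0 + 4·L_1 + (-24)·L_2
  4·L_0(u) = (4/21)u^2 - (16/21)u
  4·L_1(u) = -(1/3)u^2 + (1/3)u + 4
  (-24)·L_2(u) = -(6/7)u^2 - (18/7)u
Adding term by term: -u^2 - 3u + 4

p(u) = -u^2 - 3u + 4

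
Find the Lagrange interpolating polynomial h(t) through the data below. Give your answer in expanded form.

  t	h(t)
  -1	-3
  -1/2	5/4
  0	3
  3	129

L_0(t) = (t + 1/2)t(t - 3) / [-2] = -(1/2)t^3 + (5/4)t^2 + (3/4)t
L_1(t) = (t + 1)t(t - 3) / [7/8] = (8/7)t^3 - (16/7)t^2 - (24/7)t
L_2(t) = (t + 1)(t + 1/2)(t - 3) / [-3/2] = -(2/3)t^3 + t^2 + (8/3)t + 1
L_3(t) = (t + 1)(t + 1/2)t / [42] = (1/42)t^3 + (1/28)t^2 + (1/84)t
h(t) = (-3)·L_0 + (5/4)·L_1 + 3·L_2 + 129·L_3
  (-3)·L_0(t) = (3/2)t^3 - (15/4)t^2 - (9/4)t
  (5/4)·L_1(t) = (10/7)t^3 - (20/7)t^2 - (30/7)t
  3·L_2(t) = -2t^3 + 3t^2 + 8t + 3
  129·L_3(t) = (43/14)t^3 + (129/28)t^2 + (43/28)t
Adding term by term: 4t^3 + t^2 + 3t + 3

h(t) = 4t^3 + t^2 + 3t + 3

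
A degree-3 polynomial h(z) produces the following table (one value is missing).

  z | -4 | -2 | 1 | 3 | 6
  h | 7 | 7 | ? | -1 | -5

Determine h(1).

39/14

The 4 known values determine h uniquely (degree ≤ 3).
L_0(1) = (3)·(-2)·(-5)/[(-2)·(-7)·(-10)] = -3/14
L_1(1) = (5)·(-2)·(-5)/[(2)·(-5)·(-8)] = 5/8
L_2(1) = (5)·(3)·(-5)/[(7)·(5)·(-3)] = 5/7
L_3(1) = (5)·(3)·(-2)/[(10)·(8)·(3)] = -1/8
Sum: 7·(-3/14) + 7·(5/8) + (-1)·(5/7) + (-5)·(-1/8) = 39/14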